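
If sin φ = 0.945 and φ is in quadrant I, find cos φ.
cos φ = 0.3271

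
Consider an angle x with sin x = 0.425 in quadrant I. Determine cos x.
cos x = √(1 - sin²x) = 0.9052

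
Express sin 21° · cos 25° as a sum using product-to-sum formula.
sin 21° cos 25° = (1/2)[sin(21°+25°) + sin(21°-25°)]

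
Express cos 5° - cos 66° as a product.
cos 5° - cos 66° = -2 sin(35.5°) sin(-30.5°)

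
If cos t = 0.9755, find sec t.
sec t = 1/cos t = 1.025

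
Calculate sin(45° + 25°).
sin(45° + 25°) = sin 45° cos 25° + cos 45° sin 25° = 0.9397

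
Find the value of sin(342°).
sin(342°) = -0.309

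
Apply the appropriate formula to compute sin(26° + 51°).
sin(26° + 51°) = sin 26° cos 51° + cos 26° sin 51° = 0.9744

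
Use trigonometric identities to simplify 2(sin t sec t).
2(sin t sec t) = 2(tan t) (using Reciprocal + quotient)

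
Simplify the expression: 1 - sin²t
1 - sin²t = cos²t (using Pythagorean identity)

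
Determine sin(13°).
sin(13°) = 0.225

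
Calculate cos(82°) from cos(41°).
cos(82°) = cos²41° - sin²41° = 0.1392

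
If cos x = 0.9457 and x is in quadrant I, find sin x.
sin x = 0.325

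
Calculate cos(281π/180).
cos(281π/180) = 0.1908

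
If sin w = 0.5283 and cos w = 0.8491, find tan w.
tan w = sin w / cos w = 0.6222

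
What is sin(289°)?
sin(289°) = -0.9455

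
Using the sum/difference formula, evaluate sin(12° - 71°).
sin(12° - 71°) = sin 12° cos 71° - cos 12° sin 71° = -0.8572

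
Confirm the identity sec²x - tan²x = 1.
LHS = 1/cos²x - sin²x/cos²x = (1 - sin²x)/cos²x = cos²x/cos²x = 1 = RHS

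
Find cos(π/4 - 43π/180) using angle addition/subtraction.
cos(π/4 - 43π/180) = cos π/4 cos 43π/180 + sin π/4 sin 43π/180 = 0.9994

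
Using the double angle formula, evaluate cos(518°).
cos(518°) = cos²259° - sin²259° = -0.9272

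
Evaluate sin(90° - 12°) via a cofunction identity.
sin(90° - 12°) = cos(12°) = 0.9781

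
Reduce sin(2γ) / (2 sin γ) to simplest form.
sin(2γ) / (2 sin γ) = cos γ (using Double angle)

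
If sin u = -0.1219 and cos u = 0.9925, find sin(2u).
sin(2u) = 2 sin u cos u = -0.242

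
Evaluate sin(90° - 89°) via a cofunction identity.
sin(90° - 89°) = cos(89°) = 0.01745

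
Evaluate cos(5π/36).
cos(5π/36) = 0.9063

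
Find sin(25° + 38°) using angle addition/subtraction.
sin(25° + 38°) = sin 25° cos 38° + cos 25° sin 38° = 0.891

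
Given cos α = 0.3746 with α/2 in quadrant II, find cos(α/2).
cos(α/2) = ±√((1 + cos α)/2); negative since α/2 ∈ QII, so cos(α/2) = -0.829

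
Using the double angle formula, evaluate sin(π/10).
sin(π/10) = 2 sin π/20 cos π/20 = 0.309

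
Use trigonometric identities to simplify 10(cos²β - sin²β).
10(cos²β - sin²β) = 10(cos(2β)) (using Double angle)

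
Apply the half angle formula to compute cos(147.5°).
cos(147.5°) = -√((1 + cos 295°)/2) = -0.8434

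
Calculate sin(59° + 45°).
sin(59° + 45°) = sin 59° cos 45° + cos 59° sin 45° = 0.9703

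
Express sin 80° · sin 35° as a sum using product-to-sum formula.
sin 80° sin 35° = (1/2)[cos(80°-35°) - cos(80°+35°)]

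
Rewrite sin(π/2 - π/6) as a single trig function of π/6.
sin(π/2 - π/6) = cos(π/6)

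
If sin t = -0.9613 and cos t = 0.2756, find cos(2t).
cos(2t) = cos²t - sin²t = -0.8481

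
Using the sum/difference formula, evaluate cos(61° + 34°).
cos(61° + 34°) = cos 61° cos 34° - sin 61° sin 34° = -0.08716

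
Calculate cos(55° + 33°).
cos(55° + 33°) = cos 55° cos 33° - sin 55° sin 33° = 0.0349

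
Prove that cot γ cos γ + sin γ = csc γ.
LHS = cos²γ/sin γ + sin γ = (cos²γ + sin²γ)/sin γ = 1/sin γ = csc γ = RHS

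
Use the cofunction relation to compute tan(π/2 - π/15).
tan(π/2 - π/15) = cot(π/15) = 4.705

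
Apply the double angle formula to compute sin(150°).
sin(150°) = 2 sin 75° cos 75° = 1/2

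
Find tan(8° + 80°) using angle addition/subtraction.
tan(8° + 80°) = (tan 8° + tan 80°)/(1 - tan 8° tan 80°) = 28.64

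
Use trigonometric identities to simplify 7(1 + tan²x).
7(1 + tan²x) = 7(sec²x) (using Pythagorean identity)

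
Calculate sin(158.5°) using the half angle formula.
sin(158.5°) = √((1 - cos 317°)/2) = 0.3665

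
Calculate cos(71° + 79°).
cos(71° + 79°) = cos 71° cos 79° - sin 71° sin 79° = -√3/2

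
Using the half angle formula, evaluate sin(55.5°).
sin(55.5°) = √((1 - cos 111°)/2) = 0.8241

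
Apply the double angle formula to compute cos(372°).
cos(372°) = cos²186° - sin²186° = 0.9781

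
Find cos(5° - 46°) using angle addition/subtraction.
cos(5° - 46°) = cos 5° cos 46° + sin 5° sin 46° = 0.7547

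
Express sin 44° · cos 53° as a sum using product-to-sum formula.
sin 44° cos 53° = (1/2)[sin(44°+53°) + sin(44°-53°)]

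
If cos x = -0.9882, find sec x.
sec x = 1/cos x = -1.012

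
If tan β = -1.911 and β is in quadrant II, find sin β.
sin β = 0.886 (using tan²β + 1 = sec²β)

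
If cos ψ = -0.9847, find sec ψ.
sec ψ = 1/cos ψ = -1.016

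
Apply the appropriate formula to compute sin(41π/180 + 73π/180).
sin(41π/180 + 73π/180) = sin 41π/180 cos 73π/180 + cos 41π/180 sin 73π/180 = 0.9135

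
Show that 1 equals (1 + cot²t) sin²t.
RHS = csc²t · sin²t = (1/sin²t) · sin²t = 1 = LHS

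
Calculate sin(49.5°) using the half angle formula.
sin(49.5°) = √((1 - cos 99°)/2) = 0.7604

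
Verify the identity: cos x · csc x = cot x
LHS = cos x · (1/sin x) = cos x/sin x = cot x = RHS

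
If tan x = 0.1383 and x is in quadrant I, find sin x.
sin x = 0.137 (using tan²x + 1 = sec²x)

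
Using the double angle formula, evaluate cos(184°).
cos(184°) = cos²92° - sin²92° = -0.9976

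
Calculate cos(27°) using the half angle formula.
cos(27°) = √((1 + cos 54°)/2) = 0.891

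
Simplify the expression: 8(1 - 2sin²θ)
8(1 - 2sin²θ) = 8(cos(2θ)) (using Double angle)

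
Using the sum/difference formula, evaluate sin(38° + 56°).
sin(38° + 56°) = sin 38° cos 56° + cos 38° sin 56° = 0.9976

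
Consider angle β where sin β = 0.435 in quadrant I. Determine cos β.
cos β = √(1 - sin²β) = 0.9004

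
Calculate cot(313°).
cot(313°) = -0.9325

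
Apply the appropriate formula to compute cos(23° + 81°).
cos(23° + 81°) = cos 23° cos 81° - sin 23° sin 81° = -0.2419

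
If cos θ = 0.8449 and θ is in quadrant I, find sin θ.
sin θ = 0.5349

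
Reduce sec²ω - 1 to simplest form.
sec²ω - 1 = tan²ω (using Pythagorean identity)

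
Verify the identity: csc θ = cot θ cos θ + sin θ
RHS = cos²θ/sin θ + sin θ = (cos²θ + sin²θ)/sin θ = 1/sin θ = csc θ = LHS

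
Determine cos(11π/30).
cos(11π/30) = 0.4067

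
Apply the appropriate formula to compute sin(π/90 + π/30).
sin(π/90 + π/30) = sin π/90 cos π/30 + cos π/90 sin π/30 = 0.1392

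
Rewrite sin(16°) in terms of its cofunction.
sin(16°) = cos(90° - 16°) = cos(74°)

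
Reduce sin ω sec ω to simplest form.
sin ω sec ω = tan ω (using Reciprocal + quotient)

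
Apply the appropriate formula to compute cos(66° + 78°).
cos(66° + 78°) = cos 66° cos 78° - sin 66° sin 78° = -0.809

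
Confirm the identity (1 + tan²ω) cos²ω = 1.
LHS = sec²ω · cos²ω = (1/cos²ω) · cos²ω = 1 = RHS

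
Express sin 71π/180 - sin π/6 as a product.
sin 71π/180 - sin π/6 = 2 cos(101π/360) sin(41π/360)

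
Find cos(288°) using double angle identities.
cos(288°) = cos²144° - sin²144° = 0.309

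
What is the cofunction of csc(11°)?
csc(11°) = sec(90° - 11°) = sec(79°)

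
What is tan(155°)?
tan(155°) = -0.4663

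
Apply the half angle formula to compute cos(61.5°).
cos(61.5°) = √((1 + cos 123°)/2) = 0.4772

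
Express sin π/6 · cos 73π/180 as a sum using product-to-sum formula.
sin π/6 cos 73π/180 = (1/2)[sin(π/6+73π/180) + sin(π/6-73π/180)]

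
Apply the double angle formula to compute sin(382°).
sin(382°) = 2 sin 191° cos 191° = 0.3746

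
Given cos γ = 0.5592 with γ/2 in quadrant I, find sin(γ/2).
sin(γ/2) = ±√((1 - cos γ)/2); positive since γ/2 ∈ QI, so sin(γ/2) = 0.4695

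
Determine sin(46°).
sin(46°) = 0.7193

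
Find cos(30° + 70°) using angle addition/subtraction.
cos(30° + 70°) = cos 30° cos 70° - sin 30° sin 70° = -0.1736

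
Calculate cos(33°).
cos(33°) = 0.8387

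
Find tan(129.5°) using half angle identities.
tan(129.5°) = sin 259° / (1 + cos 259°) = -1.213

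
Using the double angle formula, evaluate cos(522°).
cos(522°) = cos²261° - sin²261° = -0.9511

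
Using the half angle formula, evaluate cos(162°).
cos(162°) = -√((1 + cos 324°)/2) = -0.9511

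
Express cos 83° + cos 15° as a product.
cos 83° + cos 15° = 2 cos(49°) cos(34°)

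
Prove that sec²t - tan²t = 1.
LHS = 1/cos²t - sin²t/cos²t = (1 - sin²t)/cos²t = cos²t/cos²t = 1 = RHS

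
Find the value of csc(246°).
csc(246°) = -1.095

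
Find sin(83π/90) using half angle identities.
sin(83π/90) = √((1 - cos 83π/45)/2) = 0.2419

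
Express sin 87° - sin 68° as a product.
sin 87° - sin 68° = 2 cos(77.5°) sin(9.5°)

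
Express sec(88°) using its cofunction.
sec(88°) = csc(90° - 88°) = csc(2°)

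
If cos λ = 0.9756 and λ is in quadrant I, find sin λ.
sin λ = 0.2196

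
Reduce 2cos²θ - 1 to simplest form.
2cos²θ - 1 = cos(2θ) (using Double angle)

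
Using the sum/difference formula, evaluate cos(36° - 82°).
cos(36° - 82°) = cos 36° cos 82° + sin 36° sin 82° = 0.6947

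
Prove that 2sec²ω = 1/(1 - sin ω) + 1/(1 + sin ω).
RHS = [(1 + sin ω) + (1 - sin ω)] / [(1 - sin ω)(1 + sin ω)] = 2/(1 - sin²ω) = 2/cos²ω = 2sec²ω = LHS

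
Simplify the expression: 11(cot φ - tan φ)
11(cot φ - tan φ) = 11(2 cot(2φ)) (using Double angle)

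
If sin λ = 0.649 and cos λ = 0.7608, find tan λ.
tan λ = sin λ / cos λ = 0.853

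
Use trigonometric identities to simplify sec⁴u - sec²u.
sec⁴u - sec²u = tan⁴u + tan²u (using Pythagorean)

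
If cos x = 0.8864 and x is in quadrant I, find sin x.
sin x = 0.4629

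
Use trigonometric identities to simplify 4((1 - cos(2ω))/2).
4((1 - cos(2ω))/2) = 4(sin²ω) (using Power reduction)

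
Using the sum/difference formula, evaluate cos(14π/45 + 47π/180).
cos(14π/45 + 47π/180) = cos 14π/45 cos 47π/180 - sin 14π/45 sin 47π/180 = -0.225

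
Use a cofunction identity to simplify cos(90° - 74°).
cos(90° - 74°) = sin(74°)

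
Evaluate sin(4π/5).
sin(4π/5) = 0.5878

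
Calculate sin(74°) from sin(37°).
sin(74°) = 2 sin 37° cos 37° = 0.9613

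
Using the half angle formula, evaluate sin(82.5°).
sin(82.5°) = √((1 - cos 165°)/2) = 0.9914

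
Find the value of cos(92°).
cos(92°) = -0.0349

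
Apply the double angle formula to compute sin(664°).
sin(664°) = 2 sin 332° cos 332° = -0.829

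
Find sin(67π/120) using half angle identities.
sin(67π/120) = √((1 - cos 67π/60)/2) = 0.9833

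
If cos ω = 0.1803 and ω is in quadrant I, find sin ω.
sin ω = 0.9836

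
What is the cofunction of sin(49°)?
sin(49°) = cos(90° - 49°) = cos(41°)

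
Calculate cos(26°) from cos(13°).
cos(26°) = cos²13° - sin²13° = 0.8988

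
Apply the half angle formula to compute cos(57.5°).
cos(57.5°) = √((1 + cos 115°)/2) = 0.5373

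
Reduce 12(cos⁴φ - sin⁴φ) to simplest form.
12(cos⁴φ - sin⁴φ) = 12(cos(2φ)) (using Factoring + double angle)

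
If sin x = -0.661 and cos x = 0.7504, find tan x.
tan x = sin x / cos x = -0.8809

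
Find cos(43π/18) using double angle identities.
cos(43π/18) = cos²43π/36 - sin²43π/36 = 0.342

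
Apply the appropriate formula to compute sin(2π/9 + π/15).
sin(2π/9 + π/15) = sin 2π/9 cos π/15 + cos 2π/9 sin π/15 = 0.788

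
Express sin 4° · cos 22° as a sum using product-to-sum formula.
sin 4° cos 22° = (1/2)[sin(4°+22°) + sin(4°-22°)]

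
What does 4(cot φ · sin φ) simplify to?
4(cot φ · sin φ) = 4(cos φ) (using Quotient identity)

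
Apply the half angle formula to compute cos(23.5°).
cos(23.5°) = √((1 + cos 47°)/2) = 0.9171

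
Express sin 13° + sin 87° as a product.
sin 13° + sin 87° = 2 sin(50°) cos(-37°)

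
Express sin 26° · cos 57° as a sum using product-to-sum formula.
sin 26° cos 57° = (1/2)[sin(26°+57°) + sin(26°-57°)]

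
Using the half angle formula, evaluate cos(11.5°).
cos(11.5°) = √((1 + cos 23°)/2) = 0.9799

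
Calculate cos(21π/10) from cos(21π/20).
cos(21π/10) = cos²21π/20 - sin²21π/20 = 0.9511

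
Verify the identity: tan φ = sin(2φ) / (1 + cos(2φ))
RHS = 2 sin φ cos φ / (2cos²φ) = sin φ/cos φ = tan φ = LHS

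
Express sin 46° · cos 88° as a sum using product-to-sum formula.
sin 46° cos 88° = (1/2)[sin(46°+88°) + sin(46°-88°)]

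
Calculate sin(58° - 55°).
sin(58° - 55°) = sin 58° cos 55° - cos 58° sin 55° = 0.05234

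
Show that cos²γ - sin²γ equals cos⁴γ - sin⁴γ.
RHS = (cos²γ - sin²γ)(cos²γ + sin²γ) = (cos²γ - sin²γ) · 1 = cos²γ - sin²γ = LHS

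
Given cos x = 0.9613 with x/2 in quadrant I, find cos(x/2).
cos(x/2) = ±√((1 + cos x)/2); positive since x/2 ∈ QI, so cos(x/2) = 0.9903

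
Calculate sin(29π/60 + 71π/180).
sin(29π/60 + 71π/180) = sin 29π/60 cos 71π/180 + cos 29π/60 sin 71π/180 = 0.3746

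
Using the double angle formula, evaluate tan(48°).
tan(48°) = 2 tan 24° / (1 - tan²24°) = 1.111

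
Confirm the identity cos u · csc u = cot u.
LHS = cos u · (1/sin u) = cos u/sin u = cot u = RHS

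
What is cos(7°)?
cos(7°) = 0.9925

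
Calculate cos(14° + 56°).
cos(14° + 56°) = cos 14° cos 56° - sin 14° sin 56° = 0.342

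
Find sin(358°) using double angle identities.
sin(358°) = 2 sin 179° cos 179° = -0.0349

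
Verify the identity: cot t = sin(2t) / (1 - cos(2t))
RHS = 2 sin t cos t / (2sin²t) = cos t/sin t = cot t = LHS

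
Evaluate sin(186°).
sin(186°) = -0.1045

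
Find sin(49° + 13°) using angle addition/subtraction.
sin(49° + 13°) = sin 49° cos 13° + cos 49° sin 13° = 0.8829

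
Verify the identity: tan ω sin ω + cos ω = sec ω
LHS = sin²ω/cos ω + cos ω = (sin²ω + cos²ω)/cos ω = 1/cos ω = sec ω = RHS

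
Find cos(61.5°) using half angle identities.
cos(61.5°) = √((1 + cos 123°)/2) = 0.4772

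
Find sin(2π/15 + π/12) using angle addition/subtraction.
sin(2π/15 + π/12) = sin 2π/15 cos π/12 + cos 2π/15 sin π/12 = 0.6293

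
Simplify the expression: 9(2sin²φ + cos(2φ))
9(2sin²φ + cos(2φ)) = 9 (using Double angle)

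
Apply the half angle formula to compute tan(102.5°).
tan(102.5°) = sin 205° / (1 + cos 205°) = -4.511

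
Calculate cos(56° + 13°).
cos(56° + 13°) = cos 56° cos 13° - sin 56° sin 13° = 0.3584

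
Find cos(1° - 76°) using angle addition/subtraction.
cos(1° - 76°) = cos 1° cos 76° + sin 1° sin 76° = (√6-√2)/4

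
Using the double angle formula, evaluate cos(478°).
cos(478°) = cos²239° - sin²239° = -0.4695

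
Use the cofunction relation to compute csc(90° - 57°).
csc(90° - 57°) = sec(57°) = 1.836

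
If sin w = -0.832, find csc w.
csc w = 1/sin w = -1.202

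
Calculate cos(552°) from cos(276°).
cos(552°) = 1 - 2sin²276° = -0.9781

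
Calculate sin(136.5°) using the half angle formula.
sin(136.5°) = √((1 - cos 273°)/2) = 0.6884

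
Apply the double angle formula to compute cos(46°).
cos(46°) = cos²23° - sin²23° = 0.6947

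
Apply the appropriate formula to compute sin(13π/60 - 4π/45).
sin(13π/60 - 4π/45) = sin 13π/60 cos 4π/45 - cos 13π/60 sin 4π/45 = 0.3907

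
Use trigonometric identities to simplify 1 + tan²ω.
1 + tan²ω = sec²ω (using Pythagorean identity)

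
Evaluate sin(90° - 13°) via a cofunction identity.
sin(90° - 13°) = cos(13°) = 0.9744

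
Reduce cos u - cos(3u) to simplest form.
cos u - cos(3u) = 2 sin(2u) sin u (using Sum-to-product)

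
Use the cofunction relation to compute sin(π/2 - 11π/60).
sin(π/2 - 11π/60) = cos(11π/60) = 0.8387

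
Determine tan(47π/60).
tan(47π/60) = -0.8098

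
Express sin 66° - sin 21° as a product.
sin 66° - sin 21° = 2 cos(43.5°) sin(22.5°)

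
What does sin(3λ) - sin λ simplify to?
sin(3λ) - sin λ = 2 cos(2λ) sin λ (using Sum-to-product)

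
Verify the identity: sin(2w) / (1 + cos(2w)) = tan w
LHS = 2 sin w cos w / (2cos²w) = sin w/cos w = tan w = RHS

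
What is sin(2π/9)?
sin(2π/9) = 0.6428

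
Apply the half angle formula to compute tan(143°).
tan(143°) = sin 286° / (1 + cos 286°) = -0.7536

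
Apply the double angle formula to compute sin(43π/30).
sin(43π/30) = 2 sin 43π/60 cos 43π/60 = -0.9781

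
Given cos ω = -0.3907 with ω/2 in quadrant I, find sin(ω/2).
sin(ω/2) = ±√((1 - cos ω)/2); positive since ω/2 ∈ QI, so sin(ω/2) = 0.8339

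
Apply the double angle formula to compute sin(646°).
sin(646°) = 2 sin 323° cos 323° = -0.9613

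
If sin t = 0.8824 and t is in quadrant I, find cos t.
cos t = 0.4705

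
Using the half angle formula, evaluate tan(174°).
tan(174°) = sin 348° / (1 + cos 348°) = -0.1051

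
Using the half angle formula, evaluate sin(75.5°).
sin(75.5°) = √((1 - cos 151°)/2) = 0.9681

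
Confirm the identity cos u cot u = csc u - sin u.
RHS = 1/sin u - sin u = (1 - sin²u)/sin u = cos²u/sin u = cos u · (cos u/sin u) = cos u cot u = LHS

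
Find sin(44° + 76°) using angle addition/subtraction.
sin(44° + 76°) = sin 44° cos 76° + cos 44° sin 76° = √3/2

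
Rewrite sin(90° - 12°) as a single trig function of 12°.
sin(90° - 12°) = cos(12°)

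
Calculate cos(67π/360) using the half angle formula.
cos(67π/360) = √((1 + cos 67π/180)/2) = 0.8339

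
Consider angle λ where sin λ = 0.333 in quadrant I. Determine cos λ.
cos λ = √(1 - sin²λ) = 0.9429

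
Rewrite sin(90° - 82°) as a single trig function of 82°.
sin(90° - 82°) = cos(82°)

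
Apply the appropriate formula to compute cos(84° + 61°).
cos(84° + 61°) = cos 84° cos 61° - sin 84° sin 61° = -0.8192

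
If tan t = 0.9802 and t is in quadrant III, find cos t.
cos t = -0.7141 (using tan²t + 1 = sec²t)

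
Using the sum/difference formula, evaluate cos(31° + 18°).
cos(31° + 18°) = cos 31° cos 18° - sin 31° sin 18° = 0.6561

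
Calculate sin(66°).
sin(66°) = 0.9135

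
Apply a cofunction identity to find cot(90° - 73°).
cot(90° - 73°) = tan(73°) = 3.271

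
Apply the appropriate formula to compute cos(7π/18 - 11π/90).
cos(7π/18 - 11π/90) = cos 7π/18 cos 11π/90 + sin 7π/18 sin 11π/90 = 0.6691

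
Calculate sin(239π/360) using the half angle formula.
sin(239π/360) = √((1 - cos 239π/180)/2) = 0.8704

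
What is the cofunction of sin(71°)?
sin(71°) = cos(90° - 71°) = cos(19°)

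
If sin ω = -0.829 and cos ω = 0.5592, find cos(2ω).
cos(2ω) = cos²ω - sin²ω = -0.3745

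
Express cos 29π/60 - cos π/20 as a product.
cos 29π/60 - cos π/20 = -2 sin(4π/15) sin(13π/60)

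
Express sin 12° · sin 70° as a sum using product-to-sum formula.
sin 12° sin 70° = (1/2)[cos(12°-70°) - cos(12°+70°)]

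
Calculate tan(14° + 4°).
tan(14° + 4°) = (tan 14° + tan 4°)/(1 - tan 14° tan 4°) = 0.3249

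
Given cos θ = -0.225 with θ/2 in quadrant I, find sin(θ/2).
sin(θ/2) = ±√((1 - cos θ)/2); positive since θ/2 ∈ QI, so sin(θ/2) = 0.7826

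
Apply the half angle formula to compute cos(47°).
cos(47°) = √((1 + cos 94°)/2) = 0.682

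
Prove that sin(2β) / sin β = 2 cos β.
LHS = 2 sin β cos β / sin β = 2 cos β = RHS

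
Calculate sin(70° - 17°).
sin(70° - 17°) = sin 70° cos 17° - cos 70° sin 17° = 0.7986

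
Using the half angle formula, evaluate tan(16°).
tan(16°) = sin 32° / (1 + cos 32°) = 0.2867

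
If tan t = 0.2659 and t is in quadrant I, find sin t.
sin t = 0.257 (using tan²t + 1 = sec²t)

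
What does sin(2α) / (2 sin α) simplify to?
sin(2α) / (2 sin α) = cos α (using Double angle)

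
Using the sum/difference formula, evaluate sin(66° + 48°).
sin(66° + 48°) = sin 66° cos 48° + cos 66° sin 48° = 0.9135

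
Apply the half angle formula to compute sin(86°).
sin(86°) = √((1 - cos 172°)/2) = 0.9976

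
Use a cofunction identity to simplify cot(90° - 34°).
cot(90° - 34°) = tan(34°)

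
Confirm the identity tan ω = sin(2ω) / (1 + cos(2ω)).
RHS = 2 sin ω cos ω / (2cos²ω) = sin ω/cos ω = tan ω = LHS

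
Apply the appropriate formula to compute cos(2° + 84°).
cos(2° + 84°) = cos 2° cos 84° - sin 2° sin 84° = 0.06976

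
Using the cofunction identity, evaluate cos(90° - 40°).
cos(90° - 40°) = sin(40°) = 0.6428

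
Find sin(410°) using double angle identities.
sin(410°) = 2 sin 205° cos 205° = 0.766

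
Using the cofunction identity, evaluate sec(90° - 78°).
sec(90° - 78°) = csc(78°) = 1.022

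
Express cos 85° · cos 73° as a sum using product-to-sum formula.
cos 85° cos 73° = (1/2)[cos(85°-73°) + cos(85°+73°)]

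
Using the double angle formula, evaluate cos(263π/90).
cos(263π/90) = 1 - 2sin²263π/180 = -0.9703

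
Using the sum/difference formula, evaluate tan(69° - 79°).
tan(69° - 79°) = (tan 69° - tan 79°)/(1 + tan 69° tan 79°) = -0.1763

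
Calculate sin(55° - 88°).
sin(55° - 88°) = sin 55° cos 88° - cos 55° sin 88° = -0.5446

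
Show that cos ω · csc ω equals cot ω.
LHS = cos ω · (1/sin ω) = cos ω/sin ω = cot ω = RHS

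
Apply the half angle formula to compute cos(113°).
cos(113°) = -√((1 + cos 226°)/2) = -0.3907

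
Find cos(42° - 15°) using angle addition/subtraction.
cos(42° - 15°) = cos 42° cos 15° + sin 42° sin 15° = 0.891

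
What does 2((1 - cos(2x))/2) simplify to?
2((1 - cos(2x))/2) = 2(sin²x) (using Power reduction)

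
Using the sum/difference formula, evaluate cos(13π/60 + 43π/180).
cos(13π/60 + 43π/180) = cos 13π/60 cos 43π/180 - sin 13π/60 sin 43π/180 = 0.1392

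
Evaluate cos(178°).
cos(178°) = -0.9994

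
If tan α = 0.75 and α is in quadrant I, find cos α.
cos α = 0.8 (using tan²α + 1 = sec²α)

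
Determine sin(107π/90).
sin(107π/90) = -0.5592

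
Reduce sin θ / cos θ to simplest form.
sin θ / cos θ = tan θ (using Quotient identity)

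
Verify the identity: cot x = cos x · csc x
RHS = cos x · (1/sin x) = cos x/sin x = cot x = LHS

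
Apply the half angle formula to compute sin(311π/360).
sin(311π/360) = √((1 - cos 311π/180)/2) = 0.4147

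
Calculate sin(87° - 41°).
sin(87° - 41°) = sin 87° cos 41° - cos 87° sin 41° = 0.7193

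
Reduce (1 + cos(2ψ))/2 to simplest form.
(1 + cos(2ψ))/2 = cos²ψ (using Power reduction)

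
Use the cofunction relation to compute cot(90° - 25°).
cot(90° - 25°) = tan(25°) = 0.4663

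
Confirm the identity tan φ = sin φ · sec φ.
RHS = sin φ · (1/cos φ) = sin φ/cos φ = tan φ = LHS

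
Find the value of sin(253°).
sin(253°) = -0.9563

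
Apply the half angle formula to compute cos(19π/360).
cos(19π/360) = √((1 + cos 19π/180)/2) = 0.9863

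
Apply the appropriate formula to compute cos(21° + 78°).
cos(21° + 78°) = cos 21° cos 78° - sin 21° sin 78° = -0.1564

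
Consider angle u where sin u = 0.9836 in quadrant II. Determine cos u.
cos u = ±√(1 - sin²u) = -0.1804 (negative in QII)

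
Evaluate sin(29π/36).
sin(29π/36) = 0.5736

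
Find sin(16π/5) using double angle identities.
sin(16π/5) = 2 sin 8π/5 cos 8π/5 = -0.5878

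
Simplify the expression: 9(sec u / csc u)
9(sec u / csc u) = 9(tan u) (using Reciprocal identities)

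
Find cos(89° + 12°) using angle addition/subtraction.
cos(89° + 12°) = cos 89° cos 12° - sin 89° sin 12° = -0.1908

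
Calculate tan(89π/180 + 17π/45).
tan(89π/180 + 17π/45) = (tan 89π/180 + tan 17π/45)/(1 - tan 89π/180 tan 17π/45) = -0.4245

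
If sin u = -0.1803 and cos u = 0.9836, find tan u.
tan u = sin u / cos u = -0.1833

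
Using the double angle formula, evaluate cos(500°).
cos(500°) = cos²250° - sin²250° = -0.766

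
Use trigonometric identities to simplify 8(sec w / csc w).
8(sec w / csc w) = 8(tan w) (using Reciprocal identities)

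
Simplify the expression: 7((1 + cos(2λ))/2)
7((1 + cos(2λ))/2) = 7(cos²λ) (using Power reduction)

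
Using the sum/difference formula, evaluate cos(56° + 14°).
cos(56° + 14°) = cos 56° cos 14° - sin 56° sin 14° = 0.342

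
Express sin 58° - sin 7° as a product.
sin 58° - sin 7° = 2 cos(32.5°) sin(25.5°)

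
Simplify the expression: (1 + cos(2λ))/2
(1 + cos(2λ))/2 = cos²λ (using Power reduction)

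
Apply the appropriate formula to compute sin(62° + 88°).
sin(62° + 88°) = sin 62° cos 88° + cos 62° sin 88° = 1/2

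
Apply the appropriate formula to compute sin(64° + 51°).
sin(64° + 51°) = sin 64° cos 51° + cos 64° sin 51° = 0.9063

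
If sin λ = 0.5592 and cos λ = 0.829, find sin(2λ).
sin(2λ) = 2 sin λ cos λ = 0.9272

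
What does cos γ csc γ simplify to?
cos γ csc γ = cot γ (using Reciprocal + quotient)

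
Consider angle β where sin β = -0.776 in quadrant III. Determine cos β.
cos β = ±√(1 - sin²β) = -0.6307 (negative in QIII)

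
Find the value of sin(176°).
sin(176°) = 0.06976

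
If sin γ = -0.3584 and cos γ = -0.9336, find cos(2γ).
cos(2γ) = cos²γ - sin²γ = 0.7432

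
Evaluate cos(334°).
cos(334°) = 0.8988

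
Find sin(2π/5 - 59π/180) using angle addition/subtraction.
sin(2π/5 - 59π/180) = sin 2π/5 cos 59π/180 - cos 2π/5 sin 59π/180 = 0.225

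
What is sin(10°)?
sin(10°) = 0.1736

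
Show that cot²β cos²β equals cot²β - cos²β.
RHS = cos²β/sin²β - cos²β = cos²β(1/sin²β - 1) = cos²β · (1 - sin²β)/sin²β = cos²β · cos²β/sin²β = cos²β · cot²β = LHS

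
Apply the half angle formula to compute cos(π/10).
cos(π/10) = √((1 + cos π/5)/2) = 0.9511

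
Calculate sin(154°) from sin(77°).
sin(154°) = 2 sin 77° cos 77° = 0.4384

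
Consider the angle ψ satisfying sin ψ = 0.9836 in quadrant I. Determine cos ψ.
cos ψ = √(1 - sin²ψ) = 0.1804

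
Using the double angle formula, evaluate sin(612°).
sin(612°) = 2 sin 306° cos 306° = -0.9511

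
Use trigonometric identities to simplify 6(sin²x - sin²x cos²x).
6(sin²x - sin²x cos²x) = 6(sin⁴x) (using Factoring)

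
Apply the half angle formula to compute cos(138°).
cos(138°) = -√((1 + cos 276°)/2) = -0.7431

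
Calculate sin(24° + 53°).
sin(24° + 53°) = sin 24° cos 53° + cos 24° sin 53° = 0.9744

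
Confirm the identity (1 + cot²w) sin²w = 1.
LHS = csc²w · sin²w = (1/sin²w) · sin²w = 1 = RHS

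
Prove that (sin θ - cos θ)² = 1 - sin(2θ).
LHS = sin²θ - 2 sin θ cos θ + cos²θ = (sin²θ + cos²θ) - 2 sin θ cos θ = 1 - sin(2θ) = RHS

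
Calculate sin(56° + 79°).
sin(56° + 79°) = sin 56° cos 79° + cos 56° sin 79° = √2/2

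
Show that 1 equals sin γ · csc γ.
RHS = sin γ · (1/sin γ) = 1 = LHS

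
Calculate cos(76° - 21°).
cos(76° - 21°) = cos 76° cos 21° + sin 76° sin 21° = 0.5736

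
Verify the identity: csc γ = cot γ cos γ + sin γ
RHS = cos²γ/sin γ + sin γ = (cos²γ + sin²γ)/sin γ = 1/sin γ = csc γ = LHS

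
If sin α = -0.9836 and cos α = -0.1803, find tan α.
tan α = sin α / cos α = 5.455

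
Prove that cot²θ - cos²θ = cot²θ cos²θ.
LHS = cos²θ/sin²θ - cos²θ = cos²θ(1/sin²θ - 1) = cos²θ · (1 - sin²θ)/sin²θ = cos²θ · cos²θ/sin²θ = cos²θ · cot²θ = RHS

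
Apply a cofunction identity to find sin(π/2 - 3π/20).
sin(π/2 - 3π/20) = cos(3π/20) = 0.891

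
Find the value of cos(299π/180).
cos(299π/180) = 0.4848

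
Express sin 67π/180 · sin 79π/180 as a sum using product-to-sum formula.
sin 67π/180 sin 79π/180 = (1/2)[cos(67π/180-79π/180) - cos(67π/180+79π/180)]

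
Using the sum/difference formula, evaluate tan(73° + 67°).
tan(73° + 67°) = (tan 73° + tan 67°)/(1 - tan 73° tan 67°) = -0.8391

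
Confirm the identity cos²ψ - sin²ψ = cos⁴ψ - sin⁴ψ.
RHS = (cos²ψ - sin²ψ)(cos²ψ + sin²ψ) = (cos²ψ - sin²ψ) · 1 = cos²ψ - sin²ψ = LHS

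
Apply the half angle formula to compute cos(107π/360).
cos(107π/360) = √((1 + cos 107π/180)/2) = 0.5948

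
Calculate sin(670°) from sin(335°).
sin(670°) = 2 sin 335° cos 335° = -0.766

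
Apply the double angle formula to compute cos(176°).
cos(176°) = cos²88° - sin²88° = -0.9976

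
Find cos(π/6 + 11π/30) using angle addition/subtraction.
cos(π/6 + 11π/30) = cos π/6 cos 11π/30 - sin π/6 sin 11π/30 = -0.1045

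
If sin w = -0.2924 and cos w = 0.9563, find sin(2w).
sin(2w) = 2 sin w cos w = -0.5592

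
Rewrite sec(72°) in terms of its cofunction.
sec(72°) = csc(90° - 72°) = csc(18°)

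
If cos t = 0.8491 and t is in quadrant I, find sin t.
sin t = 0.5282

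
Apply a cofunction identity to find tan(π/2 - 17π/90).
tan(π/2 - 17π/90) = cot(17π/90) = 1.483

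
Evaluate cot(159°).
cot(159°) = -2.605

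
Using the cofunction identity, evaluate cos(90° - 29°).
cos(90° - 29°) = sin(29°) = 0.4848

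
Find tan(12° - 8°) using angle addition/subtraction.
tan(12° - 8°) = (tan 12° - tan 8°)/(1 + tan 12° tan 8°) = 0.06993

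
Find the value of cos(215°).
cos(215°) = -0.8192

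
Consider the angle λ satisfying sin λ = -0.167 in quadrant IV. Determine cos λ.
cos λ = √(1 - sin²λ) = 0.986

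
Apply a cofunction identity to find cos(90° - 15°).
cos(90° - 15°) = sin(15°) = (√6-√2)/4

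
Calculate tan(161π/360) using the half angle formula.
tan(161π/360) = sin 161π/180 / (1 + cos 161π/180) = 5.976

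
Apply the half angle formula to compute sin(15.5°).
sin(15.5°) = √((1 - cos 31°)/2) = 0.2672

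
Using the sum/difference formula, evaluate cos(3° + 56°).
cos(3° + 56°) = cos 3° cos 56° - sin 3° sin 56° = 0.515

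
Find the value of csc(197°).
csc(197°) = -3.42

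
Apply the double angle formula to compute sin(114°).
sin(114°) = 2 sin 57° cos 57° = 0.9135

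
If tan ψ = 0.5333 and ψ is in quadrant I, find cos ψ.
cos ψ = 0.8824 (using tan²ψ + 1 = sec²ψ)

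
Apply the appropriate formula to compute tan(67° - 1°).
tan(67° - 1°) = (tan 67° - tan 1°)/(1 + tan 67° tan 1°) = 2.246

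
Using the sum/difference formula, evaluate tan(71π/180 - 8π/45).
tan(71π/180 - 8π/45) = (tan 71π/180 - tan 8π/45)/(1 + tan 71π/180 tan 8π/45) = 0.8098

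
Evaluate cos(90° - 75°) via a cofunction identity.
cos(90° - 75°) = sin(75°) = (√6+√2)/4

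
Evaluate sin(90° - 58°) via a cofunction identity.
sin(90° - 58°) = cos(58°) = 0.5299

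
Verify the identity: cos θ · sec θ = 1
LHS = cos θ · (1/cos θ) = 1 = RHS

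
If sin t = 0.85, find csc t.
csc t = 1/sin t = 1.176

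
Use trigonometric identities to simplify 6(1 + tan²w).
6(1 + tan²w) = 6(sec²w) (using Pythagorean identity)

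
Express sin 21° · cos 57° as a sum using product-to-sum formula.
sin 21° cos 57° = (1/2)[sin(21°+57°) + sin(21°-57°)]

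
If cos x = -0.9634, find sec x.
sec x = 1/cos x = -1.038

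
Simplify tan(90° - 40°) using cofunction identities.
tan(90° - 40°) = cot(40°)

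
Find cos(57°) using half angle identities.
cos(57°) = √((1 + cos 114°)/2) = 0.5446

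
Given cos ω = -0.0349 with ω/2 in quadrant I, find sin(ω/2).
sin(ω/2) = ±√((1 - cos ω)/2); positive since ω/2 ∈ QI, so sin(ω/2) = 0.7193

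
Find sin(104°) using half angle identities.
sin(104°) = √((1 - cos 208°)/2) = 0.9703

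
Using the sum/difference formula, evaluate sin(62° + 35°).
sin(62° + 35°) = sin 62° cos 35° + cos 62° sin 35° = 0.9925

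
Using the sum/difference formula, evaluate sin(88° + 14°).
sin(88° + 14°) = sin 88° cos 14° + cos 88° sin 14° = 0.9781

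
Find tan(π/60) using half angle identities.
tan(π/60) = sin π/30 / (1 + cos π/30) = 0.05241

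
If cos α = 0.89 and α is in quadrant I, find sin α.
sin α = 0.456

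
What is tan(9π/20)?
tan(9π/20) = 6.314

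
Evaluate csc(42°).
csc(42°) = 1.494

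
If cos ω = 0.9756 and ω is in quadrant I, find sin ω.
sin ω = 0.2196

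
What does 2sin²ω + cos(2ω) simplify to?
2sin²ω + cos(2ω) = 1 (using Double angle)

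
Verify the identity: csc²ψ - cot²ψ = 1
LHS = 1/sin²ψ - cos²ψ/sin²ψ = (1 - cos²ψ)/sin²ψ = sin²ψ/sin²ψ = 1 = RHS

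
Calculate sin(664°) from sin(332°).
sin(664°) = 2 sin 332° cos 332° = -0.829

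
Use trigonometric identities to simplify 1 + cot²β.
1 + cot²β = csc²β (using Pythagorean identity)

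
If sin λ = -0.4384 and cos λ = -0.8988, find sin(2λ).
sin(2λ) = 2 sin λ cos λ = 0.7881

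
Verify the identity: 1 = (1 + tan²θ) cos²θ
RHS = sec²θ · cos²θ = (1/cos²θ) · cos²θ = 1 = LHS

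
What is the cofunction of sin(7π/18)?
sin(7π/18) = cos(π/2 - 7π/18) = cos(π/9)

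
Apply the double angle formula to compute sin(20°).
sin(20°) = 2 sin 10° cos 10° = 0.342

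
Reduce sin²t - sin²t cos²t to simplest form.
sin²t - sin²t cos²t = sin⁴t (using Factoring)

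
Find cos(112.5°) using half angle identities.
cos(112.5°) = -√((1 + cos 225°)/2) = -0.3827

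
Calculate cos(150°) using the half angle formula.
cos(150°) = -√((1 + cos 300°)/2) = -√3/2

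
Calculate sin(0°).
sin(0°) = 0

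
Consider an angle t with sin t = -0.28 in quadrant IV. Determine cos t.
cos t = √(1 - sin²t) = 0.96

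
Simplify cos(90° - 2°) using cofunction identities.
cos(90° - 2°) = sin(2°)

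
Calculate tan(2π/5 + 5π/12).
tan(2π/5 + 5π/12) = (tan 2π/5 + tan 5π/12)/(1 - tan 2π/5 tan 5π/12) = -0.6494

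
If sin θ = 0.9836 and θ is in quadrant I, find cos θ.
cos θ = 0.1804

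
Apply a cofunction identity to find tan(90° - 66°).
tan(90° - 66°) = cot(66°) = 0.4452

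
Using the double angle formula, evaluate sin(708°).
sin(708°) = 2 sin 354° cos 354° = -0.2079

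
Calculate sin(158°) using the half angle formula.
sin(158°) = √((1 - cos 316°)/2) = 0.3746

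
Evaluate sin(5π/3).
sin(5π/3) = -√3/2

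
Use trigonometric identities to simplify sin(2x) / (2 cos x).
sin(2x) / (2 cos x) = sin x (using Double angle)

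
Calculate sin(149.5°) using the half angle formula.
sin(149.5°) = √((1 - cos 299°)/2) = 0.5075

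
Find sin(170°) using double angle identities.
sin(170°) = 2 sin 85° cos 85° = 0.1736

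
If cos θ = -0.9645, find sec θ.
sec θ = 1/cos θ = -1.037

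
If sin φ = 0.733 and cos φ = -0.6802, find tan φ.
tan φ = sin φ / cos φ = -1.078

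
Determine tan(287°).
tan(287°) = -3.271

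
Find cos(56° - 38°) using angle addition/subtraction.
cos(56° - 38°) = cos 56° cos 38° + sin 56° sin 38° = 0.9511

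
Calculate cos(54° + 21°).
cos(54° + 21°) = cos 54° cos 21° - sin 54° sin 21° = (√6-√2)/4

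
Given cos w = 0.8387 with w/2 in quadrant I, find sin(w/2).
sin(w/2) = ±√((1 - cos w)/2); positive since w/2 ∈ QI, so sin(w/2) = 0.284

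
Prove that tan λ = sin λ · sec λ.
RHS = sin λ · (1/cos λ) = sin λ/cos λ = tan λ = LHS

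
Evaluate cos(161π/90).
cos(161π/90) = 0.788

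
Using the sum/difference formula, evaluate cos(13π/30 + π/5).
cos(13π/30 + π/5) = cos 13π/30 cos π/5 - sin 13π/30 sin π/5 = -0.4067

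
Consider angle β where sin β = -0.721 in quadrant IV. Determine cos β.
cos β = √(1 - sin²β) = 0.6929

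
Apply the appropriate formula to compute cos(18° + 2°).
cos(18° + 2°) = cos 18° cos 2° - sin 18° sin 2° = 0.9397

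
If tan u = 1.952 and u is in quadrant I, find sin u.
sin u = 0.89 (using tan²u + 1 = sec²u)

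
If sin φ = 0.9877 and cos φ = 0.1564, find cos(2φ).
cos(2φ) = cos²φ - sin²φ = -0.9511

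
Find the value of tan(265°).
tan(265°) = 11.43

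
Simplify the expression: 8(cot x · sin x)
8(cot x · sin x) = 8(cos x) (using Quotient identity)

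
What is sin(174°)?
sin(174°) = 0.1045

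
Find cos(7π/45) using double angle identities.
cos(7π/45) = cos²7π/90 - sin²7π/90 = 0.8829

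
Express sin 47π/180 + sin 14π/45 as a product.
sin 47π/180 + sin 14π/45 = 2 sin(103π/360) cos(-π/40)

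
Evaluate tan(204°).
tan(204°) = 0.4452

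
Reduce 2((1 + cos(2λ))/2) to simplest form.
2((1 + cos(2λ))/2) = 2(cos²λ) (using Power reduction)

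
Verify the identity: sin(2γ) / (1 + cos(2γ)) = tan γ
LHS = 2 sin γ cos γ / (2cos²γ) = sin γ/cos γ = tan γ = RHS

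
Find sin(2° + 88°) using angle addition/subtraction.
sin(2° + 88°) = sin 2° cos 88° + cos 2° sin 88° = 1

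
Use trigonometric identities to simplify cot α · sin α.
cot α · sin α = cos α (using Quotient identity)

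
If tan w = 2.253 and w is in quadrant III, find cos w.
cos w = -0.4057 (using tan²w + 1 = sec²w)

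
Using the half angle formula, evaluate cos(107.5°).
cos(107.5°) = -√((1 + cos 215°)/2) = -0.3007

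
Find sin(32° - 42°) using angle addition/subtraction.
sin(32° - 42°) = sin 32° cos 42° - cos 32° sin 42° = -0.1736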